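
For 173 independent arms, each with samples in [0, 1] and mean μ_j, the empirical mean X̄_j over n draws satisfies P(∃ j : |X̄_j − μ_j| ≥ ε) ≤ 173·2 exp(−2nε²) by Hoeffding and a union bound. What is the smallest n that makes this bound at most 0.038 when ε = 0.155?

Need 2·173·exp(−2nε²) ≤ 0.038, i.e. exp(−2nε²) ≤ 0.038/346.
So 2nε² ≥ ln(346/0.038) = 9.116608.
Hence n ≥ 9.116608/(2·0.155²) = 189.732.
The smallest integer n is 190.

190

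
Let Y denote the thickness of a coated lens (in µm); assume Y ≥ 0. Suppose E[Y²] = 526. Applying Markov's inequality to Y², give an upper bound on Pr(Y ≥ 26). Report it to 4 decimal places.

Since Y ≥ 0, the event {Y ≥ 26} is the same as {Y² ≥ 676}.
Markov's inequality applied to Y² gives Pr(Y² ≥ 676) ≤ E[Y²]/676 = 526/676 = 0.7781.

0.7781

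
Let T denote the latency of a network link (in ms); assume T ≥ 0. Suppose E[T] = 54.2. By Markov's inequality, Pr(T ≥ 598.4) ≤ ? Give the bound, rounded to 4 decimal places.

0.0906

Markov's inequality: for a non-negative random variable, Pr(T ≥ a) ≤ E[T]/a.
Here E[T] = 54.2 and a = 598.4, so the bound is 54.2/598.4 = 0.0906.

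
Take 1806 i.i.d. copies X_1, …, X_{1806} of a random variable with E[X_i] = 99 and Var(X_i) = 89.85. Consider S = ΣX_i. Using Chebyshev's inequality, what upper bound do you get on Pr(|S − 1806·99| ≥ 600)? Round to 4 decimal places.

Var(S) = n·Var(X_i) = 1806·89.85 = 162269.1.
Chebyshev: Pr(|S − 1806·99| ≥ 600) ≤ Var(S)/600² = 162269.1/360000 = 0.4507.

0.4507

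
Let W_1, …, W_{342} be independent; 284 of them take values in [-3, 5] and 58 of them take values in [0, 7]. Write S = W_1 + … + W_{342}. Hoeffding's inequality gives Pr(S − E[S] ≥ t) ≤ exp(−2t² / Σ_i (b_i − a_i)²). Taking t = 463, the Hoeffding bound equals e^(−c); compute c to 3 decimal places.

Σ(b_i − a_i)² = 284·8² + 58·7² = 21018.
c = 2t² / 21018 = 2·463² / 21018 = 20.3986.

20.399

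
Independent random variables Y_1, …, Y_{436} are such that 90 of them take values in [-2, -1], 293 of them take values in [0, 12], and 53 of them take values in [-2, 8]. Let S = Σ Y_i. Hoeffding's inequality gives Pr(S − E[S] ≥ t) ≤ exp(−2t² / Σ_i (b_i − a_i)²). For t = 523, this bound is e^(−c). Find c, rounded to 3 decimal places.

Σ(b_i − a_i)² = 90·1² + 293·12² + 53·10² = 47582.
c = 2t² / 47582 = 2·523² / 47582 = 11.4972.

11.497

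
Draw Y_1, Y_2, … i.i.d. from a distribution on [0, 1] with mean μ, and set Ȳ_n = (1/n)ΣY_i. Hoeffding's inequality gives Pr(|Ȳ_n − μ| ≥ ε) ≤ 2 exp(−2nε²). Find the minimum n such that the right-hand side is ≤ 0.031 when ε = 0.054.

Require 2·exp(−2nε²) ≤ 0.031, i.e. 2nε² ≥ ln(2/0.031) = 4.166915.
So n ≥ 4.166915 / (2·0.054²) = 714.492.
The smallest integer n is 715.

715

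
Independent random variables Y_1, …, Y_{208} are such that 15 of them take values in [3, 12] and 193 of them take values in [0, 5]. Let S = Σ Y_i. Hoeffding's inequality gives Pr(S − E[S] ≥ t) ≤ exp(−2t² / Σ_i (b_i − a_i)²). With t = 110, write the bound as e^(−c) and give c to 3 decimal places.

4.007

Σ(b_i − a_i)² = 15·9² + 193·5² = 6040.
c = 2t² / 6040 = 2·110² / 6040 = 4.0066.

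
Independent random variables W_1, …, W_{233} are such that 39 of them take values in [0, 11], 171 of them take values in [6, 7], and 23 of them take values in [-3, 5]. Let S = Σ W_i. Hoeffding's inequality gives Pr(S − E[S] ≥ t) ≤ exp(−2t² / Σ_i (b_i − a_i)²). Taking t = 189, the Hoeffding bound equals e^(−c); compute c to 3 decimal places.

Σ(b_i − a_i)² = 39·11² + 171·1² + 23·8² = 6362.
c = 2t² / 6362 = 2·189² / 6362 = 11.2295.

11.229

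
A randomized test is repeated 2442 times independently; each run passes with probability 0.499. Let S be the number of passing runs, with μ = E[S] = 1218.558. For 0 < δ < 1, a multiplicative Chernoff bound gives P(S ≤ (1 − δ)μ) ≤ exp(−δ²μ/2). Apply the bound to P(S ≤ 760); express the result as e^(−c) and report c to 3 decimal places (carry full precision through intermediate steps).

86.280

Write 760 = (1 − δ)μ, so δ = 1 − 760/1218.558 = 0.376312…
Then the exponent is δ²μ/2 = (μ − 760)²/(2μ) = 86.280439.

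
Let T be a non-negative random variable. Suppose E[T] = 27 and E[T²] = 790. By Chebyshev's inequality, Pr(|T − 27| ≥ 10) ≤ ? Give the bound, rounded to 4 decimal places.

Var(T) = E[T²] − (E[T])² = 790 − 729 = 61.
Chebyshev's inequality: Pr(|T − μ| ≥ t) ≤ Var(T)/t² = 61/100 = 0.6100.

0.6100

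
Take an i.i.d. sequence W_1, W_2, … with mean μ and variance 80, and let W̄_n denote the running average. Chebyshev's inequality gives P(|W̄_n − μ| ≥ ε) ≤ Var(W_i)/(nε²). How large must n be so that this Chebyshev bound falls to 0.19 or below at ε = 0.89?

532

Require 80/(n·0.89²) ≤ 0.19, i.e. n ≥ 80/(0.19·0.89²) = 531.565.
The smallest integer n is 532.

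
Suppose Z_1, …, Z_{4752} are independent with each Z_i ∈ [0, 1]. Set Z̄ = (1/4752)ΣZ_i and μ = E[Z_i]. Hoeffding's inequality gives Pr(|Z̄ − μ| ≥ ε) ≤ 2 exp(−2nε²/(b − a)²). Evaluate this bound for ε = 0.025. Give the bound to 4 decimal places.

0.0053

Exponent: 2nε²/(b − a)² = 2·4752·0.025² / 1² = 5.94000.
Bound = 2·exp(−5.94000) = 0.00526.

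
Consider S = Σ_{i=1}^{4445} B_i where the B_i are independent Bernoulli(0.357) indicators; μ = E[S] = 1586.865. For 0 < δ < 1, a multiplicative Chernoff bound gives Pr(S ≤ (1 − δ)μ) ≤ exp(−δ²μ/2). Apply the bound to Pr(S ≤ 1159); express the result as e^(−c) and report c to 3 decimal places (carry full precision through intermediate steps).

Write 1159 = (1 − δ)μ, so δ = 1 − 1159/1586.865 = 0.2696291…
Then the exponent is δ²μ/2 = (μ − 1159)²/(2μ) = 57.682430.

57.682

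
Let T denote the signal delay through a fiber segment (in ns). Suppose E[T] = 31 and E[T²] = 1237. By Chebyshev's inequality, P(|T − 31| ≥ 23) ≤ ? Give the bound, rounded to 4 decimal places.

Var(T) = E[T²] − (E[T])² = 1237 − 961 = 276.
Chebyshev's inequality: P(|T − μ| ≥ t) ≤ Var(T)/t² = 276/529 = 0.5217.

0.5217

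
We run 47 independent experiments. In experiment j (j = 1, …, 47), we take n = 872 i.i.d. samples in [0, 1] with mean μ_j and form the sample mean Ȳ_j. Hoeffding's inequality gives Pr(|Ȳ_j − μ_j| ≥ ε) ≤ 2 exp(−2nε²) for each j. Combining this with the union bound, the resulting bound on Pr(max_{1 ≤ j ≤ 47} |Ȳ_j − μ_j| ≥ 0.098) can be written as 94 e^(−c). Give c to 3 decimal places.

16.749

Union bound over the 47 events: Pr(max_{1 ≤ j ≤ 47} |Ȳ_j − μ_j| ≥ 0.098) ≤ 47·2·exp(−2nε²) = 94 exp(−2·872·0.098²).
So c = 2·872·0.098² = 16.7494.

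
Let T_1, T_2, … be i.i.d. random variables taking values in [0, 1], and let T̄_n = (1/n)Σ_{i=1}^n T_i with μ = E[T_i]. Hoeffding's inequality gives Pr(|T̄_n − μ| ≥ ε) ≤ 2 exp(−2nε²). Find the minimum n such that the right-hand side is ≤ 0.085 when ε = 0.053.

563

Require 2·exp(−2nε²) ≤ 0.085, i.e. 2nε² ≥ ln(2/0.085) = 3.158251.
So n ≥ 3.158251 / (2·0.053²) = 562.166.
The smallest integer n is 563.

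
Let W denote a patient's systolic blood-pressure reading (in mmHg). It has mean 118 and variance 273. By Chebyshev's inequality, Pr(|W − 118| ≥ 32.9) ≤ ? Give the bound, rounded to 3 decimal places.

0.252

Chebyshev: Pr(|W − μ| ≥ t) ≤ Var(W)/t².
Bound = 273 / 1082.41 = 0.2522.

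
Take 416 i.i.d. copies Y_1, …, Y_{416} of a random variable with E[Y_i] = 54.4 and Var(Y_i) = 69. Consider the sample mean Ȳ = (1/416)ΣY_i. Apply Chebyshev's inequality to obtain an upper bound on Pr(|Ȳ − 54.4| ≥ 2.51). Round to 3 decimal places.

0.026

Var(Ȳ) = Var(Y_i)/n = 69/416 = 0.16587.
Chebyshev: Pr(|Ȳ − 54.4| ≥ 2.51) ≤ Var(Ȳ)/(2.51)² = 69/(416·2.51²) = 0.0263.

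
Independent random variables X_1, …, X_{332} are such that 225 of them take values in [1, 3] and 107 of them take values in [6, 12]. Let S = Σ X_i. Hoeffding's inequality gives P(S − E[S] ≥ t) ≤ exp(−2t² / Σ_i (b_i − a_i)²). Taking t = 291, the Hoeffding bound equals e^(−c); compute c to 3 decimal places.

Σ(b_i − a_i)² = 225·2² + 107·6² = 4752.
c = 2t² / 4752 = 2·291² / 4752 = 35.6402.

35.640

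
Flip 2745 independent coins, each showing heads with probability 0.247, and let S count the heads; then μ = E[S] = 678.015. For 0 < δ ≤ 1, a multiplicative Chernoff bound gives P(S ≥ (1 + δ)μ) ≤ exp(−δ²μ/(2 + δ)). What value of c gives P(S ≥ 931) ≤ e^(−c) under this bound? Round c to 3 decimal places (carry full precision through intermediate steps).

39.777

Write 931 = (1 + δ)μ, so δ = 931/678.015 − 1 = 0.373126…
Then the exponent is δ²μ/(2 + δ) = (931 − μ)² / (μ·(2 + δ)) = 39.776764.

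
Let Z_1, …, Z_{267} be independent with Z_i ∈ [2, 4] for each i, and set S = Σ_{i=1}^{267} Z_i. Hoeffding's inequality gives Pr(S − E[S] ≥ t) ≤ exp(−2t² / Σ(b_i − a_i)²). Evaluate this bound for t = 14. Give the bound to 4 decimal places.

Σ(b_i − a_i)² = 267·(2)² = 1068.
Exponent = 2·14²/1068 = 0.3670.
Bound = exp(−0.3670) = 0.69278.

0.6928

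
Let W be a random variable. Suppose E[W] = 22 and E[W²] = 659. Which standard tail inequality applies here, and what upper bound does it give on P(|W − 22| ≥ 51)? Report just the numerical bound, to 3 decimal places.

0.067

The first two moments determine the variance, so Chebyshev's inequality is the sharpest standard bound available.
Var(W) = E[W²] − (E[W])² = 659 − 484 = 175.
Chebyshev's inequality: P(|W − μ| ≥ t) ≤ Var(W)/t² = 175/2601 = 0.0673.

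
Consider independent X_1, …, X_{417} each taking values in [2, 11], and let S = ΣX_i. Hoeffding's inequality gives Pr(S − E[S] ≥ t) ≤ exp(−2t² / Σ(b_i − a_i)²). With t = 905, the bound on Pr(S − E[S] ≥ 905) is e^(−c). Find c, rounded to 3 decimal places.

48.496

Σ(b_i − a_i)² = 417·(9)² = 33777.
c = 2t²/33777 = 2·905²/33777 = 48.4960.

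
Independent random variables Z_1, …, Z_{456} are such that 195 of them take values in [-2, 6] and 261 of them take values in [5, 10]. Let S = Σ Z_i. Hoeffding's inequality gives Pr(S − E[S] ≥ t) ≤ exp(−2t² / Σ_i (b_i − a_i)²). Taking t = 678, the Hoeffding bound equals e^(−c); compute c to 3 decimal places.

48.375

Σ(b_i − a_i)² = 195·8² + 261·5² = 19005.
c = 2t² / 19005 = 2·678² / 19005 = 48.3751.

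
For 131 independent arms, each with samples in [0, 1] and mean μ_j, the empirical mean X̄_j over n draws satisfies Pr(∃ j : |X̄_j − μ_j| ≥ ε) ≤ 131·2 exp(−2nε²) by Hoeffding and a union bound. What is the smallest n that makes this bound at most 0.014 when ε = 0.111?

Need 2·131·exp(−2nε²) ≤ 0.014, i.e. exp(−2nε²) ≤ 0.014/262.
So 2nε² ≥ ln(262/0.014) = 9.837042.
Hence n ≥ 9.837042/(2·0.111²) = 399.198.
The smallest integer n is 400.

400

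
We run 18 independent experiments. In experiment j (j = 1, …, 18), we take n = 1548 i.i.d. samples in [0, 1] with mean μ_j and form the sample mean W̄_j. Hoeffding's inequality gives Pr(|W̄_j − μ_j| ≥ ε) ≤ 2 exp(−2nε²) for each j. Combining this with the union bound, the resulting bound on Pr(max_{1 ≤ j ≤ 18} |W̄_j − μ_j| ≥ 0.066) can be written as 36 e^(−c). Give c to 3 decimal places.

Union bound over the 18 events: Pr(max_{1 ≤ j ≤ 18} |W̄_j − μ_j| ≥ 0.066) ≤ 18·2·exp(−2nε²) = 36 exp(−2·1548·0.066²).
So c = 2·1548·0.066² = 13.4862.

13.486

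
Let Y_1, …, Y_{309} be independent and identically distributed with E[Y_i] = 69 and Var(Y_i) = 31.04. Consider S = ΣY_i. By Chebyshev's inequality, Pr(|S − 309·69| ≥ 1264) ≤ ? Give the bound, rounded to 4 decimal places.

0.0060

Var(S) = n·Var(Y_i) = 309·31.04 = 9591.36.
Chebyshev: Pr(|S − 309·69| ≥ 1264) ≤ Var(S)/1264² = 9591.36/1597696 = 0.0060.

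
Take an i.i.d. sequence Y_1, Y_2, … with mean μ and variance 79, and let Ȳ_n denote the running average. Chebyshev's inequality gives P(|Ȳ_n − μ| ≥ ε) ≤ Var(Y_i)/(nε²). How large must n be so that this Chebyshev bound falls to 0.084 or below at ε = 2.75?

125

Require 79/(n·2.75²) ≤ 0.084, i.e. n ≥ 79/(0.084·2.75²) = 124.360.
The smallest integer n is 125.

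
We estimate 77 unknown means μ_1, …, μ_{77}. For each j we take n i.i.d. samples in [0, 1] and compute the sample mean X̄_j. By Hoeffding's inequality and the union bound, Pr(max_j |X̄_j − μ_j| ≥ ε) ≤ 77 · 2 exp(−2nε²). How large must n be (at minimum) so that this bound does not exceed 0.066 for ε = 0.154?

Need 2·77·exp(−2nε²) ≤ 0.066, i.e. exp(−2nε²) ≤ 0.066/154.
So 2nε² ≥ ln(154/0.066) = 7.755053.
Hence n ≥ 7.755053/(2·0.154²) = 163.498.
The smallest integer n is 164.

164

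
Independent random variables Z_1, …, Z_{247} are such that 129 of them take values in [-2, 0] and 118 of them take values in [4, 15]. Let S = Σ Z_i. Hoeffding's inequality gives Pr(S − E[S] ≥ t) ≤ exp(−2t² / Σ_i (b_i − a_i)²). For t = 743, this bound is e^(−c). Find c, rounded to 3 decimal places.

74.631

Σ(b_i − a_i)² = 129·2² + 118·11² = 14794.
c = 2t² / 14794 = 2·743² / 14794 = 74.6315.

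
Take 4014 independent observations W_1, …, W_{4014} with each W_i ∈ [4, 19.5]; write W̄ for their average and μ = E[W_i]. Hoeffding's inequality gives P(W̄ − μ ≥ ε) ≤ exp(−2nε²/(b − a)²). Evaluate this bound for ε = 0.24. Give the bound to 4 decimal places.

0.1459

Exponent: 2nε²/(b − a)² = 2·4014·0.24² / 15.5² = 1.92472.
Bound = exp(−1.92472) = 0.14592.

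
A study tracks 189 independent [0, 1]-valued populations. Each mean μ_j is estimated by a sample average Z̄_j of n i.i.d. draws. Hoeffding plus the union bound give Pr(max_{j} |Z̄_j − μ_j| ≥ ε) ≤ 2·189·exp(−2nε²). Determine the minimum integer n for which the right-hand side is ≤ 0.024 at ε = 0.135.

266

Need 2·189·exp(−2nε²) ≤ 0.024, i.e. exp(−2nε²) ≤ 0.024/378.
So 2nε² ≥ ln(378/0.024) = 9.664596.
Hence n ≥ 9.664596/(2·0.135²) = 265.147.
The smallest integer n is 266.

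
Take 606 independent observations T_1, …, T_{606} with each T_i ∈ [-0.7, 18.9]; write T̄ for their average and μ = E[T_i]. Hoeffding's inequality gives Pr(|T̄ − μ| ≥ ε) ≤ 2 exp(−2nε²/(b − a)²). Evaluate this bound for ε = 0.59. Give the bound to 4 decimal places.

Exponent: 2nε²/(b − a)² = 2·606·0.59² / 19.6² = 1.09823.
Bound = 2·exp(−1.09823) = 0.66692.

0.6669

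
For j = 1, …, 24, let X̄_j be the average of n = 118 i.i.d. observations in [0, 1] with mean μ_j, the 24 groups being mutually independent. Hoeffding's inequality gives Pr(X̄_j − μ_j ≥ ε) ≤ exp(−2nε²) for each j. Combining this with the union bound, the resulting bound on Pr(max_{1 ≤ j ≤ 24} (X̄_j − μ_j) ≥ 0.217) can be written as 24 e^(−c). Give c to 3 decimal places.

11.113

Union bound over the 24 events: Pr(max_{1 ≤ j ≤ 24} (X̄_j − μ_j) ≥ 0.217) ≤ 24·exp(−2nε²) = 24 exp(−2·118·0.217²).
So c = 2·118·0.217² = 11.1130.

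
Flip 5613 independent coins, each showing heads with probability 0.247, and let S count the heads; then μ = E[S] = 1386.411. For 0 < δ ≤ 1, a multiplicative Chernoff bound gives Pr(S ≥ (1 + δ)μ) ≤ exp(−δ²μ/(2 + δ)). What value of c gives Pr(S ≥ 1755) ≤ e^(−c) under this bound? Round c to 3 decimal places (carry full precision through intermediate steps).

Write 1755 = (1 + δ)μ, so δ = 1755/1386.411 − 1 = 0.2658584…
Then the exponent is δ²μ/(2 + δ) = (1755 − μ)² / (μ·(2 + δ)) = 43.247398.

43.247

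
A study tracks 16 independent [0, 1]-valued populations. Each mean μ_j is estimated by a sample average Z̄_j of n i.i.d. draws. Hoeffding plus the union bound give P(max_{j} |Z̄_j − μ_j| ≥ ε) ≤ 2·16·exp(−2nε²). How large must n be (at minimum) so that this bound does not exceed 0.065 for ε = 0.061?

833

Need 2·16·exp(−2nε²) ≤ 0.065, i.e. exp(−2nε²) ≤ 0.065/32.
So 2nε² ≥ ln(32/0.065) = 6.199104.
Hence n ≥ 6.199104/(2·0.061²) = 832.989.
The smallest integer n is 833.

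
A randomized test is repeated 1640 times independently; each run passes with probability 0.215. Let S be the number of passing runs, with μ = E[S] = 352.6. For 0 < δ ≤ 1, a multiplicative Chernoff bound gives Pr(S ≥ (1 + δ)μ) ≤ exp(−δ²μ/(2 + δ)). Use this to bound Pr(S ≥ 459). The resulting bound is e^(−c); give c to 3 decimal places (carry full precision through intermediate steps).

13.949

Write 459 = (1 + δ)μ, so δ = 459/352.6 − 1 = 0.3017584…
Then the exponent is δ²μ/(2 + δ) = (459 − μ)² / (μ·(2 + δ)) = 13.948940.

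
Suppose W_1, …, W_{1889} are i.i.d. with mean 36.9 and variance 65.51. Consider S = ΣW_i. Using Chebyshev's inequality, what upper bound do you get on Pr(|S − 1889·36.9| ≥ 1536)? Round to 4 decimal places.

Var(S) = n·Var(W_i) = 1889·65.51 = 123748.39.
Chebyshev: Pr(|S − 1889·36.9| ≥ 1536) ≤ Var(S)/1536² = 123748.39/2359296 = 0.0525.

0.0525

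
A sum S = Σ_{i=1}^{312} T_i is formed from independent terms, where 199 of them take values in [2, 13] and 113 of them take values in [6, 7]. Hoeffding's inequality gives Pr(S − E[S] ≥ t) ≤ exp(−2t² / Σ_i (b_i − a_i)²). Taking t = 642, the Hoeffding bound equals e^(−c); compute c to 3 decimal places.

34.074

Σ(b_i − a_i)² = 199·11² + 113·1² = 24192.
c = 2t² / 24192 = 2·642² / 24192 = 34.0744.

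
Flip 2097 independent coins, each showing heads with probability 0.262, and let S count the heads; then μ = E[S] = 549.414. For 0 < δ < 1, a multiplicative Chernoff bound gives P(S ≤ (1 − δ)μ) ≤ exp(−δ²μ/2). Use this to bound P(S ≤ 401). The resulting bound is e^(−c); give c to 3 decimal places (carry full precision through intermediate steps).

20.046

Write 401 = (1 − δ)μ, so δ = 1 − 401/549.414 = 0.2701314…
Then the exponent is δ²μ/2 = (μ − 401)²/(2μ) = 20.045644.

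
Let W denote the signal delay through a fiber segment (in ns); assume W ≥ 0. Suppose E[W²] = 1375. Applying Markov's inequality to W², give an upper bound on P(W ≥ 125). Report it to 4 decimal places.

Since W ≥ 0, the event {W ≥ 125} is the same as {W² ≥ 15625}.
Markov's inequality applied to W² gives P(W² ≥ 15625) ≤ E[W²]/15625 = 1375/15625 = 0.0880.

0.0880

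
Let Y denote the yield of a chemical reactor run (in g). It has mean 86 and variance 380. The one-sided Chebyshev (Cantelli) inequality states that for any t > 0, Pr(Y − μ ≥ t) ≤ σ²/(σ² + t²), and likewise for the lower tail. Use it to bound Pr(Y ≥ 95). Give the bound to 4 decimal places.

0.8243

Here σ² = 380 and t = 9, so σ² + t² = 461.
Cantelli's bound: 380/461 = 0.8243.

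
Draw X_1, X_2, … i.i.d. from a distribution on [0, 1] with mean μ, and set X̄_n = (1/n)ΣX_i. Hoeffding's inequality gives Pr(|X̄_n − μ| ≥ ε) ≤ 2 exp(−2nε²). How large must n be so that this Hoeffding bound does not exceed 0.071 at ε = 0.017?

5776

Require 2·exp(−2nε²) ≤ 0.071, i.e. 2nε² ≥ ln(2/0.071) = 3.338223.
So n ≥ 3.338223 / (2·0.017²) = 5775.472.
The smallest integer n is 5776.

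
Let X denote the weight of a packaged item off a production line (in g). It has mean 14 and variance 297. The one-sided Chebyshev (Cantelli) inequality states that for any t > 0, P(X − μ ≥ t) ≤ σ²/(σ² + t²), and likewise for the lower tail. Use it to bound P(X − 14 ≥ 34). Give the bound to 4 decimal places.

Here σ² = 297 and t = 34, so σ² + t² = 1453.
Cantelli's bound: 297/1453 = 0.2044.

0.2044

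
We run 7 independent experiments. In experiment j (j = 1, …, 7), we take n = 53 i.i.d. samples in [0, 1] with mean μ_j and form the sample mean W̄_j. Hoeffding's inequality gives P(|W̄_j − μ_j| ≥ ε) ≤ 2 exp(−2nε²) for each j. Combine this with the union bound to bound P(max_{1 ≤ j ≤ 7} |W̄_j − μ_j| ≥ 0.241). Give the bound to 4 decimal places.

0.0297

Per-experiment Hoeffding bound: 2·exp(−2·53·0.241²) = 2·exp(−6.15659) = 0.004239.
Union bound over 7 events: 7·0.004239 = 0.02967.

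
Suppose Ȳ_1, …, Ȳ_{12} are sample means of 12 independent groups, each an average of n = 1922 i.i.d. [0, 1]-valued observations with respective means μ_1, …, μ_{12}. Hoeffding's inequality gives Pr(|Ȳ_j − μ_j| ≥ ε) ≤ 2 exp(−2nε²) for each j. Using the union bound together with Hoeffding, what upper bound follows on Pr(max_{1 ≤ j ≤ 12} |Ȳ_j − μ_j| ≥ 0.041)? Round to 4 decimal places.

0.0375

Per-experiment Hoeffding bound: 2·exp(−2·1922·0.041²) = 2·exp(−6.46176) = 0.0031241.
Union bound over 12 events: 12·0.0031241 = 0.03749.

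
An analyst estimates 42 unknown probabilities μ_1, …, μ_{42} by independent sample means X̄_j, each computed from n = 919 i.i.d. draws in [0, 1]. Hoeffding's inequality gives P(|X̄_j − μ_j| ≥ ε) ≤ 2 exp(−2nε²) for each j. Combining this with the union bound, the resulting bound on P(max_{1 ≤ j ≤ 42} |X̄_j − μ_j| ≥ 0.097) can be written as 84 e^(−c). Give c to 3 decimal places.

Union bound over the 42 events: P(max_{1 ≤ j ≤ 42} |X̄_j − μ_j| ≥ 0.097) ≤ 42·2·exp(−2nε²) = 84 exp(−2·919·0.097²).
So c = 2·919·0.097² = 17.2937.

17.294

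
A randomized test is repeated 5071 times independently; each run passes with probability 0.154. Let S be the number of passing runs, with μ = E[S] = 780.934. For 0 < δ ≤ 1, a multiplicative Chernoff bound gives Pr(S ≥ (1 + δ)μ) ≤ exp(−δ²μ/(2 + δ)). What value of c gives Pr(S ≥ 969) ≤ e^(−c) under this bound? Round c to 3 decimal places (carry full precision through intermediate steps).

20.212

Write 969 = (1 + δ)μ, so δ = 969/780.934 − 1 = 0.2408219…
Then the exponent is δ²μ/(2 + δ) = (969 − μ)² / (μ·(2 + δ)) = 20.211517.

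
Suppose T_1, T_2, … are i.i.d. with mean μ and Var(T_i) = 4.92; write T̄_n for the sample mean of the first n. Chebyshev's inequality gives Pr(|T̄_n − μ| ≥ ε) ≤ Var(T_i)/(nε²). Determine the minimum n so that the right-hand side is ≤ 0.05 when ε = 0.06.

Require 4.92/(n·0.06²) ≤ 0.05, i.e. n ≥ 4.92/(0.05·0.06²) = 27333.333.
The smallest integer n is 27334.

27334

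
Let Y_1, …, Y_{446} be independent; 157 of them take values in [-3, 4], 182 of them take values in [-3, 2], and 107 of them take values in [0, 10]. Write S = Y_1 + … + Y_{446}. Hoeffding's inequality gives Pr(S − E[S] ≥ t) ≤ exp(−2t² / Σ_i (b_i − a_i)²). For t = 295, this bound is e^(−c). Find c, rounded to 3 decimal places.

7.586

Σ(b_i − a_i)² = 157·7² + 182·5² + 107·10² = 22943.
c = 2t² / 22943 = 2·295² / 22943 = 7.5862.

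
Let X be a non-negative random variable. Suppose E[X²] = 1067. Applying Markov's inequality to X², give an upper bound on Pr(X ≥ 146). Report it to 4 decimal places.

0.0501

Since X ≥ 0, the event {X ≥ 146} is the same as {X² ≥ 21316}.
Markov's inequality applied to X² gives Pr(X² ≥ 21316) ≤ E[X²]/21316 = 1067/21316 = 0.0501.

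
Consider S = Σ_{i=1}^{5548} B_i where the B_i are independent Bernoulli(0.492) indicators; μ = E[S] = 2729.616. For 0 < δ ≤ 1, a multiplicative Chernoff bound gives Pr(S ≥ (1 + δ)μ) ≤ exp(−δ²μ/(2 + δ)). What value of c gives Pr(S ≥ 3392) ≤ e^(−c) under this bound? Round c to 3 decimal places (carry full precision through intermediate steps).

71.673

Write 3392 = (1 + δ)μ, so δ = 3392/2729.616 − 1 = 0.2426656…
Then the exponent is δ²μ/(2 + δ) = (3392 − μ)² / (μ·(2 + δ)) = 71.672670.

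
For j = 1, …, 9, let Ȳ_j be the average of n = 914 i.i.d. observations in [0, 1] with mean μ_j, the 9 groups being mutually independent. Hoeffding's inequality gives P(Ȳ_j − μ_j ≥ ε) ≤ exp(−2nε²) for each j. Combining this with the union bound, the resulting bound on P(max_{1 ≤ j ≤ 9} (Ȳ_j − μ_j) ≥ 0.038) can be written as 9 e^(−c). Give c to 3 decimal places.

2.640

Union bound over the 9 events: P(max_{1 ≤ j ≤ 9} (Ȳ_j − μ_j) ≥ 0.038) ≤ 9·exp(−2nε²) = 9 exp(−2·914·0.038²).
So c = 2·914·0.038² = 2.6396.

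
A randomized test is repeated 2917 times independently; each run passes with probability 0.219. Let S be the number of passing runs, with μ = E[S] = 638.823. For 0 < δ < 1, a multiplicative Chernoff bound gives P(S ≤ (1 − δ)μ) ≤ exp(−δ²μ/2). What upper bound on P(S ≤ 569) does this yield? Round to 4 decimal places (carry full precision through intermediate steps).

Write 569 = (1 − δ)μ, so δ = 1 − 569/638.823 = 0.1092994…
Then the exponent is δ²μ/2 = (μ − 569)²/(2μ) = 3.815808.
Bound = exp(−3.815808) = 0.02202.

0.0220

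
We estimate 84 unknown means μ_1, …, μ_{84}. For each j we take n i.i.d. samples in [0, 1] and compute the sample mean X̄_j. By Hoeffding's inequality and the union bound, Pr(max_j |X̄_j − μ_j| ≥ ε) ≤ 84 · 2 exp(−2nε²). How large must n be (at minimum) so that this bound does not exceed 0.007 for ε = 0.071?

1001

Need 2·84·exp(−2nε²) ≤ 0.007, i.e. exp(−2nε²) ≤ 0.007/168.
So 2nε² ≥ ln(168/0.007) = 10.085809.
Hence n ≥ 10.085809/(2·0.071²) = 1000.378.
The smallest integer n is 1001.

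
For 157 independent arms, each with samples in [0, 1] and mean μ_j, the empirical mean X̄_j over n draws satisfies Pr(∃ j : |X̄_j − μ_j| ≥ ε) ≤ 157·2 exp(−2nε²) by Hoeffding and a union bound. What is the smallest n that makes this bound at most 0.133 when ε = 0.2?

98

Need 2·157·exp(−2nε²) ≤ 0.133, i.e. exp(−2nε²) ≤ 0.133/314.
So 2nε² ≥ ln(314/0.133) = 7.766799.
Hence n ≥ 7.766799/(2·0.2²) = 97.085.
The smallest integer n is 98.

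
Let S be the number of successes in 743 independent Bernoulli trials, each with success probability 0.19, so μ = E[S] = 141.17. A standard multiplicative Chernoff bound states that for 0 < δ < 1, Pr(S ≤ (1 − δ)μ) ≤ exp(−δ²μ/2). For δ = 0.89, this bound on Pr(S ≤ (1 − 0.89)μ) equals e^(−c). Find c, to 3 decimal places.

c = δ²μ/2 = 0.89²·141.17/2 = 55.9104.

55.910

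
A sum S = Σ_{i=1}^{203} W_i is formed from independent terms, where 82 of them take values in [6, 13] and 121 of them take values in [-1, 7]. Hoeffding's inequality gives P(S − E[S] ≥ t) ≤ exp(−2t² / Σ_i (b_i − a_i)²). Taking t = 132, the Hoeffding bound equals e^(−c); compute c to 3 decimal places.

2.963

Σ(b_i − a_i)² = 82·7² + 121·8² = 11762.
c = 2t² / 11762 = 2·132² / 11762 = 2.9628.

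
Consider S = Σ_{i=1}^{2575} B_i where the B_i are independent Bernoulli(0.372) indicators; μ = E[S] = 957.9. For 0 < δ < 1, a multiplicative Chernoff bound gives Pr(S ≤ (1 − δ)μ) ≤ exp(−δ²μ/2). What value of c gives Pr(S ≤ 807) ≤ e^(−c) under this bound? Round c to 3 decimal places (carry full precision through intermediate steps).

11.886

Write 807 = (1 − δ)μ, so δ = 1 − 807/957.9 = 0.1575321…
Then the exponent is δ²μ/2 = (μ − 807)²/(2μ) = 11.885797.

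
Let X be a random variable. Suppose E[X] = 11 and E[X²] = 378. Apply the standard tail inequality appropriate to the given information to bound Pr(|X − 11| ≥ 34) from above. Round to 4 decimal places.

The first two moments determine the variance, so Chebyshev's inequality is the sharpest standard bound available.
Var(X) = E[X²] − (E[X])² = 378 − 121 = 257.
Chebyshev's inequality: Pr(|X − μ| ≥ t) ≤ Var(X)/t² = 257/1156 = 0.2223.

0.2223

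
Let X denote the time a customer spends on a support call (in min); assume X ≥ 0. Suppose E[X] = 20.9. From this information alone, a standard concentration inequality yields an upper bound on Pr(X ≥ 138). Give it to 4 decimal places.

Only the mean of a non-negative variable is known, so Markov's inequality is the applicable tail bound.
Markov's inequality: for a non-negative random variable, Pr(X ≥ a) ≤ E[X]/a.
Here E[X] = 20.9 and a = 138, so the bound is 20.9/138 = 0.1514.

0.1514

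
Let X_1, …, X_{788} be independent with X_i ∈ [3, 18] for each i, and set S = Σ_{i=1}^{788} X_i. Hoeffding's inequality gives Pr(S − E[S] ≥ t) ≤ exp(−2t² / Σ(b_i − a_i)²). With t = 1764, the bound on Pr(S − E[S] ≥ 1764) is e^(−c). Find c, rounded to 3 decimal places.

35.101

Σ(b_i − a_i)² = 788·(15)² = 177300.
c = 2t²/177300 = 2·1764²/177300 = 35.1009.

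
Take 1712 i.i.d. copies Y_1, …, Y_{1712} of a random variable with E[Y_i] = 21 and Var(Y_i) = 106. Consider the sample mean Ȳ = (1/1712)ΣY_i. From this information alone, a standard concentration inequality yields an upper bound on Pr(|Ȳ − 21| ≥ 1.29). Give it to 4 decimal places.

With mean and variance of each term known, Chebyshev's inequality bounds the deviation of the sum (or sample mean).
Var(Ȳ) = Var(Y_i)/n = 106/1712 = 0.061916.
Chebyshev: Pr(|Ȳ − 21| ≥ 1.29) ≤ Var(Ȳ)/(1.29)² = 106/(1712·1.29²) = 0.0372.

0.0372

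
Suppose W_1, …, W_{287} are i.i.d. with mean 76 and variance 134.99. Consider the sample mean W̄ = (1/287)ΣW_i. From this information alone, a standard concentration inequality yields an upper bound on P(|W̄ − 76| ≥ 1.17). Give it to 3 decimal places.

0.344

With mean and variance of each term known, Chebyshev's inequality bounds the deviation of the sum (or sample mean).
Var(W̄) = Var(W_i)/n = 134.99/287 = 0.47035.
Chebyshev: P(|W̄ − 76| ≥ 1.17) ≤ Var(W̄)/(1.17)² = 134.99/(287·1.17²) = 0.3436.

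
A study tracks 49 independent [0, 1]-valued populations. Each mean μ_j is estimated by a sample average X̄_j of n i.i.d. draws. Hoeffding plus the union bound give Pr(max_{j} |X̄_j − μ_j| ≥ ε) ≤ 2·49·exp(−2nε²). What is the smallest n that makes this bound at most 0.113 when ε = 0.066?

777

Need 2·49·exp(−2nε²) ≤ 0.113, i.e. exp(−2nε²) ≤ 0.113/98.
So 2nε² ≥ ln(98/0.113) = 6.765335.
Hence n ≥ 6.765335/(2·0.066²) = 776.554.
The smallest integer n is 777.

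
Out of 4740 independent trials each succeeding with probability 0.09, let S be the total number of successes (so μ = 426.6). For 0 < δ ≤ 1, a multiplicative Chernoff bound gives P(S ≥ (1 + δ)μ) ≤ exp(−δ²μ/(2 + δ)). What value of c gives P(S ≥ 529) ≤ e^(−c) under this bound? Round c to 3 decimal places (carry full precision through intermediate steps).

Write 529 = (1 + δ)μ, so δ = 529/426.6 − 1 = 0.2400375…
Then the exponent is δ²μ/(2 + δ) = (529 − μ)² / (μ·(2 + δ)) = 10.972959.

10.973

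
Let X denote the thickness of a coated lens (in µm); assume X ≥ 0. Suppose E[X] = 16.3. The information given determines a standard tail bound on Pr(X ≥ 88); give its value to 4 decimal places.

0.1852

Only the mean of a non-negative variable is known, so Markov's inequality is the applicable tail bound.
Markov's inequality: for a non-negative random variable, Pr(X ≥ a) ≤ E[X]/a.
Here E[X] = 16.3 and a = 88, so the bound is 16.3/88 = 0.1852.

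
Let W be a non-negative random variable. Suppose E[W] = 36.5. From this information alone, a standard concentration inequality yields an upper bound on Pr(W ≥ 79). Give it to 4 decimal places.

0.4620

Only the mean of a non-negative variable is known, so Markov's inequality is the applicable tail bound.
Markov's inequality: for a non-negative random variable, Pr(W ≥ a) ≤ E[W]/a.
Here E[W] = 36.5 and a = 79, so the bound is 36.5/79 = 0.4620.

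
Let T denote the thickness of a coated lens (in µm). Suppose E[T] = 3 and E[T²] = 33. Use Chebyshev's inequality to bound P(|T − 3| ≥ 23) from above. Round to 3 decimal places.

0.045

Var(T) = E[T²] − (E[T])² = 33 − 9 = 24.
Chebyshev's inequality: P(|T − μ| ≥ t) ≤ Var(T)/t² = 24/529 = 0.0454.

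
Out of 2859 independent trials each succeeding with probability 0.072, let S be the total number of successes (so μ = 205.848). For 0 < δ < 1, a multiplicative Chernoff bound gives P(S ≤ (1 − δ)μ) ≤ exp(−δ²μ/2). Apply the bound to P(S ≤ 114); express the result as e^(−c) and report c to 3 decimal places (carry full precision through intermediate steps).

Write 114 = (1 − δ)μ, so δ = 1 − 114/205.848 = 0.4461933…
Then the exponent is δ²μ/2 = (μ − 114)²/(2μ) = 20.490981.

20.491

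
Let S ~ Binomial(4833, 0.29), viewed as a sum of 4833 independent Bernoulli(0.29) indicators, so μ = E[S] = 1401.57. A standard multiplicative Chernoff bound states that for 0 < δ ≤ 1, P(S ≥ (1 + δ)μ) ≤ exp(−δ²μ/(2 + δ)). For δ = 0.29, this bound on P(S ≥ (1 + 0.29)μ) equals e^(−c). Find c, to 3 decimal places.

c = δ²μ/(2 + δ) = 0.29²·1401.57/(2 + 0.29) = 51.4725.

51.473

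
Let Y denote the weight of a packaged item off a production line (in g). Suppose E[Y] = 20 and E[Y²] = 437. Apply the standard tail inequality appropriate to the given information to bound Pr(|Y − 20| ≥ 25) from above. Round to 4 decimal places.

The first two moments determine the variance, so Chebyshev's inequality is the sharpest standard bound available.
Var(Y) = E[Y²] − (E[Y])² = 437 − 400 = 37.
Chebyshev's inequality: Pr(|Y − μ| ≥ t) ≤ Var(Y)/t² = 37/625 = 0.0592.

0.0592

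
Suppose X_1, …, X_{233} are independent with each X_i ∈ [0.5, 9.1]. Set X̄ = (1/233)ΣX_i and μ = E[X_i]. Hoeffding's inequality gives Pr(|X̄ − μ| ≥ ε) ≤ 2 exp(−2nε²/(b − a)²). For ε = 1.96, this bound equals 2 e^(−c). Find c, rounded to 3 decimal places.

c = 2nε²/(b − a)² = 2·233·1.96² / 8.6² = 24.2048.

24.205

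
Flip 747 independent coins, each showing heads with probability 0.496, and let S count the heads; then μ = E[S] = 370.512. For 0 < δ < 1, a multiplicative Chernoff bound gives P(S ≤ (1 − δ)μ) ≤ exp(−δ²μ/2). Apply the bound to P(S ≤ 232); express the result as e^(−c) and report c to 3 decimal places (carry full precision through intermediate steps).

25.891

Write 232 = (1 − δ)μ, so δ = 1 − 232/370.512 = 0.3738394…
Then the exponent is δ²μ/2 = (μ − 232)²/(2μ) = 25.890625.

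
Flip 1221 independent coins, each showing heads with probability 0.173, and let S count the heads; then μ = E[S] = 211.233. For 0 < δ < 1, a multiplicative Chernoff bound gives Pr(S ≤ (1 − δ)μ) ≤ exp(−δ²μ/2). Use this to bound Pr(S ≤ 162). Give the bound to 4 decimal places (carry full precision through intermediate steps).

Write 162 = (1 − δ)μ, so δ = 1 − 162/211.233 = 0.2330744…
Then the exponent is δ²μ/2 = (μ − 162)²/(2μ) = 5.737475.
Bound = exp(−5.737475) = 0.00322.

0.0032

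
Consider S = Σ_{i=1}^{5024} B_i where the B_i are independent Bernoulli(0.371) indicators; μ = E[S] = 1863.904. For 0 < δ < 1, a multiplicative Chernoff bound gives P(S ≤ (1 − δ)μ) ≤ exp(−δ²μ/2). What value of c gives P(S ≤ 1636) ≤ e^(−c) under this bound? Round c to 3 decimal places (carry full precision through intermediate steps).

13.933

Write 1636 = (1 − δ)μ, so δ = 1 − 1636/1863.904 = 0.1222724…
Then the exponent is δ²μ/2 = (μ − 1636)²/(2μ) = 13.933184.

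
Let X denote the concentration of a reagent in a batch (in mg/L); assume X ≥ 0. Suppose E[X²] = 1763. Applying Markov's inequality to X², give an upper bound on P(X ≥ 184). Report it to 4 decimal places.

Since X ≥ 0, the event {X ≥ 184} is the same as {X² ≥ 33856}.
Markov's inequality applied to X² gives P(X² ≥ 33856) ≤ E[X²]/33856 = 1763/33856 = 0.0521.

0.0521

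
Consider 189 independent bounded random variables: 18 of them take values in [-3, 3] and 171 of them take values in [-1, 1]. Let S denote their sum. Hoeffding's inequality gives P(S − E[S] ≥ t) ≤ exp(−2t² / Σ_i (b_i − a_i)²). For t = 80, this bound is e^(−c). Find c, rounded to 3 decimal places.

9.610

Σ(b_i − a_i)² = 18·6² + 171·2² = 1332.
c = 2t² / 1332 = 2·80² / 1332 = 9.6096.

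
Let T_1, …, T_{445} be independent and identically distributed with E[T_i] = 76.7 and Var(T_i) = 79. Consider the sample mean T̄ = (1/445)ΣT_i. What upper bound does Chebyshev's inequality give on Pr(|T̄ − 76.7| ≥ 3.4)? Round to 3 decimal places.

Var(T̄) = Var(T_i)/n = 79/445 = 0.17753.
Chebyshev: Pr(|T̄ − 76.7| ≥ 3.4) ≤ Var(T̄)/(3.4)² = 79/(445·3.4²) = 0.0154.

0.015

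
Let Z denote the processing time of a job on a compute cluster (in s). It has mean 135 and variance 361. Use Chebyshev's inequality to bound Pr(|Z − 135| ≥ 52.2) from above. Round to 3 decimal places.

0.132

Chebyshev: Pr(|Z − μ| ≥ t) ≤ Var(Z)/t².
Bound = 361 / 2724.84 = 0.1325.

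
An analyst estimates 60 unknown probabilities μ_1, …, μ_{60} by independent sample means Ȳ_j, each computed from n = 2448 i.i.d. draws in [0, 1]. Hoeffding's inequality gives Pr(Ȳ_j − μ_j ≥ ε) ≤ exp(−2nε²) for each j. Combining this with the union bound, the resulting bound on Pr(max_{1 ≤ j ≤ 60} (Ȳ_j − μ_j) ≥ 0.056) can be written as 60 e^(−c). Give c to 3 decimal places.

Union bound over the 60 events: Pr(max_{1 ≤ j ≤ 60} (Ȳ_j − μ_j) ≥ 0.056) ≤ 60·exp(−2nε²) = 60 exp(−2·2448·0.056²).
So c = 2·2448·0.056² = 15.3539.

15.354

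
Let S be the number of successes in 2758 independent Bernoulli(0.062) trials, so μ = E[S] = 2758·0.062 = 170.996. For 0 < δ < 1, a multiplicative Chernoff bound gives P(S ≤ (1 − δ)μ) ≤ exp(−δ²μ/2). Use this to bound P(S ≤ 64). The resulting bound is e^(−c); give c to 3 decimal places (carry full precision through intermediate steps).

33.475

Write 64 = (1 − δ)μ, so δ = 1 − 64/170.996 = 0.6257222…
Then the exponent is δ²μ/2 = (μ − 64)²/(2μ) = 33.474888.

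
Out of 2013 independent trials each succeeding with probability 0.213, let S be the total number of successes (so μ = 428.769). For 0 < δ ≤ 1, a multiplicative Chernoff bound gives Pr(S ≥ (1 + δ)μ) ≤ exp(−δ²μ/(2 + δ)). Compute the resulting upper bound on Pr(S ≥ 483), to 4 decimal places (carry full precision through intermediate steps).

0.0397

Write 483 = (1 + δ)μ, so δ = 483/428.769 − 1 = 0.1264807…
Then the exponent is δ²μ/(2 + δ) = (483 − μ)² / (μ·(2 + δ)) = 3.225599.
Bound = exp(−3.225599) = 0.03973.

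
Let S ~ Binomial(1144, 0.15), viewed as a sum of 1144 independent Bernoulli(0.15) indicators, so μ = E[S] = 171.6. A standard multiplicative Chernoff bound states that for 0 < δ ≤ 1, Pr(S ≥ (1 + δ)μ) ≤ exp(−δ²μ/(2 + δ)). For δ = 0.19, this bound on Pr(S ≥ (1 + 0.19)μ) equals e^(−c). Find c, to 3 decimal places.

2.829

c = δ²μ/(2 + δ) = 0.19²·171.6/(2 + 0.19) = 2.8287.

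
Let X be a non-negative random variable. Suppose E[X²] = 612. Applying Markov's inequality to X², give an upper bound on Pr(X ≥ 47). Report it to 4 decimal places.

Since X ≥ 0, the event {X ≥ 47} is the same as {X² ≥ 2209}.
Markov's inequality applied to X² gives Pr(X² ≥ 2209) ≤ E[X²]/2209 = 612/2209 = 0.2770.

0.2770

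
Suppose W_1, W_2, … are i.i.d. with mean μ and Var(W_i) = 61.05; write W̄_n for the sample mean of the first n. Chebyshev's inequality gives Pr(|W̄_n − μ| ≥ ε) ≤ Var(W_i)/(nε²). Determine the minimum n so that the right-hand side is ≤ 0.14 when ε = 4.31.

24

Require 61.05/(n·4.31²) ≤ 0.14, i.e. n ≥ 61.05/(0.14·4.31²) = 23.475.
The smallest integer n is 24.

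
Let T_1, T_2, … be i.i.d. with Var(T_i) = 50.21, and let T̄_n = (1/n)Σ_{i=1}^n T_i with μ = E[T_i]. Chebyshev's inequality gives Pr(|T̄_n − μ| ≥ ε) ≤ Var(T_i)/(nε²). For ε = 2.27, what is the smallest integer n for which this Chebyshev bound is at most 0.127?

77

Require 50.21/(n·2.27²) ≤ 0.127, i.e. n ≥ 50.21/(0.127·2.27²) = 76.725.
The smallest integer n is 77.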